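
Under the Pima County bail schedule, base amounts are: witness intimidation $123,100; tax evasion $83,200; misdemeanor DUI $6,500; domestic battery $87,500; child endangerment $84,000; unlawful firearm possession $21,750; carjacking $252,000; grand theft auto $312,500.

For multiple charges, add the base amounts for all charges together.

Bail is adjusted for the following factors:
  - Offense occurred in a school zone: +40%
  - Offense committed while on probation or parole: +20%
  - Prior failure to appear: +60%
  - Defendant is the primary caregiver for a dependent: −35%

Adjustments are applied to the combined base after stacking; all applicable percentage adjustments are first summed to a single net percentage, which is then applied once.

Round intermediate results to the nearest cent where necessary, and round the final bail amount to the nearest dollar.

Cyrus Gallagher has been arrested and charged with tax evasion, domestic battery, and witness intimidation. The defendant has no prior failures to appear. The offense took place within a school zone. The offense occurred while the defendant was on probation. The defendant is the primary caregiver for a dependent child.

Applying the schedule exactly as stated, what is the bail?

Base amounts from the schedule: tax evasion $83,200; domestic battery $87,500; witness intimidation $123,100.
Stacking rule: sum of all bases. $83,200 + $87,500 + $123,100 = $293,800.
Net percentage adjustment: +40% +20% −35% = +25%. $293,800 × 1.25 = $367,250.

$367,250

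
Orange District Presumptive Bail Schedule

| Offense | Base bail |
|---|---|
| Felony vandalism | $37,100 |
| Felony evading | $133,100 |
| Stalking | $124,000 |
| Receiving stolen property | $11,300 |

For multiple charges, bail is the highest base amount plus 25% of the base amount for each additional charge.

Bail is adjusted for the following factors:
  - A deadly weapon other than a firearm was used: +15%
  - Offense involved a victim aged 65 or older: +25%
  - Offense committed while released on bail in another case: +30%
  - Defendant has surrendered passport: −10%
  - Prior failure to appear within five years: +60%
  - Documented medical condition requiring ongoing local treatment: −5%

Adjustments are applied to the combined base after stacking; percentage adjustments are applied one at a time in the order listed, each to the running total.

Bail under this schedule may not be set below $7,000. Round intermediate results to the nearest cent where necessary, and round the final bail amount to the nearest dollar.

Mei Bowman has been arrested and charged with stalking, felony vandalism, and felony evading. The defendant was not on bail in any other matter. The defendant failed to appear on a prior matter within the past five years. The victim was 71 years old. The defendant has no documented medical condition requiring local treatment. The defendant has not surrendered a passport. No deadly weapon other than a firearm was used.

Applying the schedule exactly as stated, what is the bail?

Base amounts from the schedule: stalking $124,000; felony vandalism $37,100; felony evading $133,100.
Stacking rule: highest base plus 25% of each additional charge. Highest is felony evading at $133,100. Additional: $124,000 × 25% = $31,000; $37,100 × 25% = $9,275. Combined base = $133,100 + $40,275 = $173,375.
Offense involved a victim aged 65 or older (+25%): $173,375 × 1.25 = $216,718.75.
Prior failure to appear within five years (+60%): $216,718.75 × 1.6 = $346,750.
$346,750 is at or above the $7,000 minimum.

$346,750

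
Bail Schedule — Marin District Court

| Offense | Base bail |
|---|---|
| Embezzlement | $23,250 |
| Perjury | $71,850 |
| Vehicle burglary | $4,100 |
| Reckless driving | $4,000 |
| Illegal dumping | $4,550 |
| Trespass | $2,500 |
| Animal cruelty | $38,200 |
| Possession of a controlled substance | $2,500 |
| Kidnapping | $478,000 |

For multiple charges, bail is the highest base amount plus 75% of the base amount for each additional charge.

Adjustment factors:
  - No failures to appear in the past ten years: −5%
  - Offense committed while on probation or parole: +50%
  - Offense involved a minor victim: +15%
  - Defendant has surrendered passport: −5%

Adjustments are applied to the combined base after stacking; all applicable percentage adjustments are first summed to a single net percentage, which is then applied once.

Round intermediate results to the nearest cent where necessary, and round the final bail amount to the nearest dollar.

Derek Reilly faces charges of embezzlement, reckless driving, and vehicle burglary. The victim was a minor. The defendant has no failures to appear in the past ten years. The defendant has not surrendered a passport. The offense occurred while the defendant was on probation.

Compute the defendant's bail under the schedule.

Base amounts from the schedule: embezzlement $23,250; reckless driving $4,000; vehicle burglary $4,100.
Stacking rule: highest base plus 75% of each additional charge. Highest is embezzlement at $23,250. Additional: $4,000 × 75% = $3,000; $4,100 × 75% = $3,075. Combined base = $23,250 + $6,075 = $29,325.
Net percentage adjustment: −5% +50% +15% = +60%. $29,325 × 1.6 = $46,920.

$46,920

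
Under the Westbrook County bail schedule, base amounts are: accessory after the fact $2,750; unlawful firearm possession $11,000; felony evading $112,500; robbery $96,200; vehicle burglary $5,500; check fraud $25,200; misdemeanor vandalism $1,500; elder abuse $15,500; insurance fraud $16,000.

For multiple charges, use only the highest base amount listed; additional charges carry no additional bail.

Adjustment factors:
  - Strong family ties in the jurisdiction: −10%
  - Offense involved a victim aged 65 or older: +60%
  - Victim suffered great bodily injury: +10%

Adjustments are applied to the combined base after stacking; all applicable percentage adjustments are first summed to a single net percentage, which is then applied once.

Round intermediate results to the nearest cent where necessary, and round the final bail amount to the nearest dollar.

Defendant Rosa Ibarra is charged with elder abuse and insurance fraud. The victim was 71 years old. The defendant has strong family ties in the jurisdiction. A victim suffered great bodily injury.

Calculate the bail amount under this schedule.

$25,600

Base amounts from the schedule: elder abuse $15,500; insurance fraud $16,000.
Stacking rule: use the highest base only. Highest is insurance fraud at $16,000. Combined base = $16,000.
Net percentage adjustment: −10% +60% +10% = +60%. $16,000 × 1.6 = $25,600.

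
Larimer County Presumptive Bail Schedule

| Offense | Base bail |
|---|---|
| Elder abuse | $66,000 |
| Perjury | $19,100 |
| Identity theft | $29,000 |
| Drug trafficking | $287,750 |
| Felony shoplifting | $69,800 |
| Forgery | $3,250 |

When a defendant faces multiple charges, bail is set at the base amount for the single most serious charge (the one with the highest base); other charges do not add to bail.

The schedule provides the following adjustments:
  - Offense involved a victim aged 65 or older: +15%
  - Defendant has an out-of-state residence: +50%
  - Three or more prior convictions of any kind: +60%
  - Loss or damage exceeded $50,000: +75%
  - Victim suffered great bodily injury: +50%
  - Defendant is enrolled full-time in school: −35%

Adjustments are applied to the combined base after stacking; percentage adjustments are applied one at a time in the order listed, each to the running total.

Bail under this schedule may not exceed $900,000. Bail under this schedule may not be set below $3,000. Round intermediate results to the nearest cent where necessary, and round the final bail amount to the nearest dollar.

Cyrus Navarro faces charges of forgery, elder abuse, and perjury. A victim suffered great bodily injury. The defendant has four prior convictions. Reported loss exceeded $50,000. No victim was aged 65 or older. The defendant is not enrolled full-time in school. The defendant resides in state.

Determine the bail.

$277,200

Base amounts from the schedule: forgery $3,250; elder abuse $66,000; perjury $19,100.
Stacking rule: use the highest base only. Highest is elder abuse at $66,000. Combined base = $66,000.
Three or more prior convictions of any kind (+60%): $66,000 × 1.6 = $105,600.
Loss or damage exceeded $50,000 (+75%): $105,600 × 1.75 = $184,800.
Victim suffered great bodily injury (+50%): $184,800 × 1.5 = $277,200.
$277,200 is within the $900,000 maximum.
$277,200 is at or above the $3,000 minimum.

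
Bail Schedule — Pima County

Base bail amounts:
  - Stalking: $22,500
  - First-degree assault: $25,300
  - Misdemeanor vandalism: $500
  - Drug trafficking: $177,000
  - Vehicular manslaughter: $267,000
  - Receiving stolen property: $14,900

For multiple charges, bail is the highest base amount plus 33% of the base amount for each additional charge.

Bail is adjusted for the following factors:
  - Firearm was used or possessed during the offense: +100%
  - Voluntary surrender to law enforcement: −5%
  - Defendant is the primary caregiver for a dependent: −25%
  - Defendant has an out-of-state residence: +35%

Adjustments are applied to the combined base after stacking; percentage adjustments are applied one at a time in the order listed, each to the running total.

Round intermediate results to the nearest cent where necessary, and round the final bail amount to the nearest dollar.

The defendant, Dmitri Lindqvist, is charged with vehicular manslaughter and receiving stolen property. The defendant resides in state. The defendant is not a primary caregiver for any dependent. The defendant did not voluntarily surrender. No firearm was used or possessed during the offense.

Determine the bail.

$271,917

Base amounts from the schedule: vehicular manslaughter $267,000; receiving stolen property $14,900.
Stacking rule: highest base plus 33% of each additional charge. Highest is vehicular manslaughter at $267,000. Additional: $14,900 × 33% = $4,917. Combined base = $267,000 + $4,917 = $271,917.
No adjustment factors apply to this defendant.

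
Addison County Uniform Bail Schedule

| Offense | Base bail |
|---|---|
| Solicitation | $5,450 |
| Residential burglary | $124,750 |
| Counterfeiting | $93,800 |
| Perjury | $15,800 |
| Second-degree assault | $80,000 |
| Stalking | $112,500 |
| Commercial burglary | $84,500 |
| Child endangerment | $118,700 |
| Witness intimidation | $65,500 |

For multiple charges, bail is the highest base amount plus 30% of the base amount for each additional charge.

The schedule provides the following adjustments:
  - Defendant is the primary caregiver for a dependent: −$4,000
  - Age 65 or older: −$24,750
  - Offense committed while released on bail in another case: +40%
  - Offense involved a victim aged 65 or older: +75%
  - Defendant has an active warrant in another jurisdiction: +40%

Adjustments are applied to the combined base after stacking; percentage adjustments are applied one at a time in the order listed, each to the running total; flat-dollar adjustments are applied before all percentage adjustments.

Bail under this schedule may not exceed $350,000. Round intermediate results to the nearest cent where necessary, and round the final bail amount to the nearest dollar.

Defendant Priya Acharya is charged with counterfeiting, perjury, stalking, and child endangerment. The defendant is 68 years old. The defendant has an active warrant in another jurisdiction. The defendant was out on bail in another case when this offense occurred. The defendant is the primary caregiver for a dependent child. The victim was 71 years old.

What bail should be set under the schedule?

$350,000

Base amounts from the schedule: counterfeiting $93,800; perjury $15,800; stalking $112,500; child endangerment $118,700.
Stacking rule: highest base plus 30% of each additional charge. Highest is child endangerment at $118,700. Additional: $93,800 × 30% = $28,140; $15,800 × 30% = $4,740; $112,500 × 30% = $33,750. Combined base = $118,700 + $66,630 = $185,330.
Defendant is the primary caregiver for a dependent (−$4,000 flat): $185,330 − $4,000 = $181,330.
Age 65 or older (−$24,750 flat): $181,330 − $24,750 = $156,580.
Offense committed while released on bail in another case (+40%): $156,580 × 1.4 = $219,212.
Offense involved a victim aged 65 or older (+75%): $219,212 × 1.75 = $383,621.
Defendant has an active warrant in another jurisdiction (+40%): $383,621 × 1.4 = $537,069.40.
Result $537,069.40 exceeds the maximum of $350,000; bail is capped at $350,000.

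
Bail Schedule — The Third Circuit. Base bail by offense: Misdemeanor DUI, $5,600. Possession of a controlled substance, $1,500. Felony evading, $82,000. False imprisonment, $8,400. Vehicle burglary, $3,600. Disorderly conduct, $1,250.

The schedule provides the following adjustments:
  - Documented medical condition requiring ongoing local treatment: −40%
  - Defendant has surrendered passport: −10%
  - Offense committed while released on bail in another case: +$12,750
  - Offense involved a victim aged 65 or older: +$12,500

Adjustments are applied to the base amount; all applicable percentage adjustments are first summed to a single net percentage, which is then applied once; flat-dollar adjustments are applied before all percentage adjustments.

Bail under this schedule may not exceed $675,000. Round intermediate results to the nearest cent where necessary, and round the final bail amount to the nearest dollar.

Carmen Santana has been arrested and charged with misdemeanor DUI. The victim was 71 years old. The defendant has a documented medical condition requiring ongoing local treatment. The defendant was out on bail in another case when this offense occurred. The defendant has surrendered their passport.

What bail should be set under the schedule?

$15,425

Base amounts from the schedule: misdemeanor DUI $5,600.
Single charge. Combined base = $5,600.
Offense committed while released on bail in another case (+$12,750 flat): $5,600 + $12,750 = $18,350.
Offense involved a victim aged 65 or older (+$12,500 flat): $18,350 + $12,500 = $30,850.
Net percentage adjustment: −40% −10% = −50%. $30,850 × 0.5 = $15,425.
$15,425 is within the $675,000 maximum.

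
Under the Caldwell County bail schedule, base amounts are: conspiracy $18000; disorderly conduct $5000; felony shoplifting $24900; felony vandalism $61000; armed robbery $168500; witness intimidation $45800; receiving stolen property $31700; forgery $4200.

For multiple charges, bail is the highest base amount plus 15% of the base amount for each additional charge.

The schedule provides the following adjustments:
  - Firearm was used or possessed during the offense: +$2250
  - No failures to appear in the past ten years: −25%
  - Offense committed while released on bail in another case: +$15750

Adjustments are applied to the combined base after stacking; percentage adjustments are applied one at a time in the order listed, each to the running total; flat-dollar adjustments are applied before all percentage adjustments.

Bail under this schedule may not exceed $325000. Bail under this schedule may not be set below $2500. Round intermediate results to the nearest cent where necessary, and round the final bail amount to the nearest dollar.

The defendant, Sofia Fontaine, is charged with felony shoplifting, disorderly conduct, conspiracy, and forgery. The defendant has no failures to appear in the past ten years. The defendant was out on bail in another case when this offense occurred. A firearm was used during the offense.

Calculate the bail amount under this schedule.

Base amounts from the schedule: felony shoplifting $24900; disorderly conduct $5000; conspiracy $18000; forgery $4200.
Stacking rule: highest base plus 15% of each additional charge. Highest is felony shoplifting at $24900. Additional: $5000 × 15% = $750; $18000 × 15% = $2700; $4200 × 15% = $630. Combined base = $24900 + $4080 = $28980.
Firearm was used or possessed during the offense (+$2250 flat): $28980 + $2250 = $31230.
Offense committed while released on bail in another case (+$15750 flat): $31230 + $15750 = $46980.
No failures to appear in the past ten years (−25%): $46980 × 0.75 = $35235.
$35235 is within the $325000 maximum.
$35235 is at or above the $2500 minimum.

$35235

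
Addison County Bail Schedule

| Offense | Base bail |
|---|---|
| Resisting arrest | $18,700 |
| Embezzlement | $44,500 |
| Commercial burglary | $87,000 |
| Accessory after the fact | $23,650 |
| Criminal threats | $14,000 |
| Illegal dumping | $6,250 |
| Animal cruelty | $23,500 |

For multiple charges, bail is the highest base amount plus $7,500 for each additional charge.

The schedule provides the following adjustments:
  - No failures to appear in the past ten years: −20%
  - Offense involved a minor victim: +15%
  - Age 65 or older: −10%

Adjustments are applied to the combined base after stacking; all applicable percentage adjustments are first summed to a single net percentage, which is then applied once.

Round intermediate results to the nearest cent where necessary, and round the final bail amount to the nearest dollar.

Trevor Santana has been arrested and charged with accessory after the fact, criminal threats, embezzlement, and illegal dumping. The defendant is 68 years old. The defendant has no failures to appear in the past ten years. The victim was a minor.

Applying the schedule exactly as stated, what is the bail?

$56,950

Base amounts from the schedule: accessory after the fact $23,650; criminal threats $14,000; embezzlement $44,500; illegal dumping $6,250.
Stacking rule: highest base plus $7,500 per additional charge. Highest is embezzlement at $44,500; 3 additional charges → +$22,500. Combined base = $67,000.
Net percentage adjustment: −20% +15% −10% = −15%. $67,000 × 0.85 = $56,950.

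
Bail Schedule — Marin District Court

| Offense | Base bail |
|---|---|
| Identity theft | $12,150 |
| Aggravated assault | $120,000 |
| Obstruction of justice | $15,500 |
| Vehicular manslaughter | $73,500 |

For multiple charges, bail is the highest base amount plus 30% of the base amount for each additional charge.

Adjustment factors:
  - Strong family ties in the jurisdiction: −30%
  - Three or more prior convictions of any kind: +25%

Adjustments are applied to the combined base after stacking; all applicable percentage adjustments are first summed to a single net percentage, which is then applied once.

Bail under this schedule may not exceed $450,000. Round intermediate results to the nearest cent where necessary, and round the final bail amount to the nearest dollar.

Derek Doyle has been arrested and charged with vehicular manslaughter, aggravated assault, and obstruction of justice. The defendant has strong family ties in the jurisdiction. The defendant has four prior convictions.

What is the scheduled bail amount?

Base amounts from the schedule: vehicular manslaughter $73,500; aggravated assault $120,000; obstruction of justice $15,500.
Stacking rule: highest base plus 30% of each additional charge. Highest is aggravated assault at $120,000. Additional: $73,500 × 30% = $22,050; $15,500 × 30% = $4,650. Combined base = $120,000 + $26,700 = $146,700.
Net percentage adjustment: −30% +25% = −5%. $146,700 × 0.95 = $139,365.
$139,365 is within the $450,000 maximum.

$139,365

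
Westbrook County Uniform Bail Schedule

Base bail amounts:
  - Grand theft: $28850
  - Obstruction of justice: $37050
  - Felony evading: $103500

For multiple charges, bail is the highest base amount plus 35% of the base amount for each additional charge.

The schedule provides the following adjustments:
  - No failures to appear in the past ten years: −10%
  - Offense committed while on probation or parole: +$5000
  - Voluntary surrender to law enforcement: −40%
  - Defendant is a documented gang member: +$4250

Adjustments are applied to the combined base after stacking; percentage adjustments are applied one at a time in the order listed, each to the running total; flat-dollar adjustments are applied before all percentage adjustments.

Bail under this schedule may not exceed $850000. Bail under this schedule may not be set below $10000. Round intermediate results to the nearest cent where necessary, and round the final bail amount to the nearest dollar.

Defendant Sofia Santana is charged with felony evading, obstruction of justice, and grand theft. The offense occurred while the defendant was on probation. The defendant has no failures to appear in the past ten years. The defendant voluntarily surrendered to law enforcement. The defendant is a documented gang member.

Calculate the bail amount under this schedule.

Base amounts from the schedule: felony evading $103500; obstruction of justice $37050; grand theft $28850.
Stacking rule: highest base plus 35% of each additional charge. Highest is felony evading at $103500. Additional: $37050 × 35% = $12967.50; $28850 × 35% = $10097.50. Combined base = $103500 + $23065 = $126565.
Offense committed while on probation or parole (+$5000 flat): $126565 + $5000 = $131565.
Defendant is a documented gang member (+$4250 flat): $131565 + $4250 = $135815.
No failures to appear in the past ten years (−10%): $135815 × 0.9 = $122233.50.
Voluntary surrender to law enforcement (−40%): $122233.50 × 0.6 = $73340.10.
$73340.10 is within the $850000 maximum.
$73340.10 is at or above the $10000 minimum.
Rounded to the nearest dollar: $73340.

$73340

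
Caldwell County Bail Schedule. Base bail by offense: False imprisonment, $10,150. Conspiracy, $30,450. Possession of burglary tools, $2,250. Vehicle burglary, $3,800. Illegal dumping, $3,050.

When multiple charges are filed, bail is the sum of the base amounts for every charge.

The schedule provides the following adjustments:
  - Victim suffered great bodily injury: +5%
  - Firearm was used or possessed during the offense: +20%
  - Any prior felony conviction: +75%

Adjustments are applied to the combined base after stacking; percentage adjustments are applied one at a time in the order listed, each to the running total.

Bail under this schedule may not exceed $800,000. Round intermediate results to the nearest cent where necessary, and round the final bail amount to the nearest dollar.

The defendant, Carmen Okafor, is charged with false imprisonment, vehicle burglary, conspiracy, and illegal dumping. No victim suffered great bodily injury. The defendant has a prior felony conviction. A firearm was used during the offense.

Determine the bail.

Base amounts from the schedule: false imprisonment $10,150; vehicle burglary $3,800; conspiracy $30,450; illegal dumping $3,050.
Stacking rule: sum of all bases. $10,150 + $3,800 + $30,450 + $3,050 = $47,450.
Firearm was used or possessed during the offense (+20%): $47,450 × 1.2 = $56,940.
Any prior felony conviction (+75%): $56,940 × 1.75 = $99,645.
$99,645 is within the $800,000 maximum.

$99,645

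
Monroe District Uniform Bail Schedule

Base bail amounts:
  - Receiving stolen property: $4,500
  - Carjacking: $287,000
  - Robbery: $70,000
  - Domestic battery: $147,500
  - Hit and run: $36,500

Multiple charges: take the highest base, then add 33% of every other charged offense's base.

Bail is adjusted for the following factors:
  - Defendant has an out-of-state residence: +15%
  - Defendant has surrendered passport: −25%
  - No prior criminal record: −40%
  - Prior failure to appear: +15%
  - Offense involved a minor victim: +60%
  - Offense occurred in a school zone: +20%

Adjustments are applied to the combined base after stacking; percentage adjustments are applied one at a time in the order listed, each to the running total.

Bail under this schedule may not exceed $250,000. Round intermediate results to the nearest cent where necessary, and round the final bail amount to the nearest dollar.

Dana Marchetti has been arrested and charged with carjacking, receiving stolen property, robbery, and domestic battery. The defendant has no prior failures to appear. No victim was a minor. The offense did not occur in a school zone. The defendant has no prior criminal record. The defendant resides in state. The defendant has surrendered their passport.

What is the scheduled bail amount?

$162,117

Base amounts from the schedule: carjacking $287,000; receiving stolen property $4,500; robbery $70,000; domestic battery $147,500.
Stacking rule: highest base plus 33% of each additional charge. Highest is carjacking at $287,000. Additional: $4,500 × 33% = $1,485; $70,000 × 33% = $23,100; $147,500 × 33% = $48,675. Combined base = $287,000 + $73,260 = $360,260.
Defendant has surrendered passport (−25%): $360,260 × 0.75 = $270,195.
No prior criminal record (−40%): $270,195 × 0.6 = $162,117.
$162,117 is within the $250,000 maximum.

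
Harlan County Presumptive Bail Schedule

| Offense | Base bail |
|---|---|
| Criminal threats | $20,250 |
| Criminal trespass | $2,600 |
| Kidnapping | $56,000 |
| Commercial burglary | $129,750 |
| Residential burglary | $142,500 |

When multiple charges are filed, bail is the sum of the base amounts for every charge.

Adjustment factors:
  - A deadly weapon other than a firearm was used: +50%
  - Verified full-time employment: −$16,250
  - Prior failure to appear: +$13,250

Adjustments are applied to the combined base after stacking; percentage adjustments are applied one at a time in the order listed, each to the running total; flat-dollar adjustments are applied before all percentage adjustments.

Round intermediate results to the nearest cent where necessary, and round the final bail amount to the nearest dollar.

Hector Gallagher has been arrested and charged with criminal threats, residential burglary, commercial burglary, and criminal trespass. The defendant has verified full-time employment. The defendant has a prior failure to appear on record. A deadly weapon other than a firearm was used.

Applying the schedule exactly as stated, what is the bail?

$438,150

Base amounts from the schedule: criminal threats $20,250; residential burglary $142,500; commercial burglary $129,750; criminal trespass $2,600.
Stacking rule: sum of all bases. $20,250 + $142,500 + $129,750 + $2,600 = $295,100.
Verified full-time employment (−$16,250 flat): $295,100 − $16,250 = $278,850.
Prior failure to appear (+$13,250 flat): $278,850 + $13,250 = $292,100.
A deadly weapon other than a firearm was used (+50%): $292,100 × 1.5 = $438,150.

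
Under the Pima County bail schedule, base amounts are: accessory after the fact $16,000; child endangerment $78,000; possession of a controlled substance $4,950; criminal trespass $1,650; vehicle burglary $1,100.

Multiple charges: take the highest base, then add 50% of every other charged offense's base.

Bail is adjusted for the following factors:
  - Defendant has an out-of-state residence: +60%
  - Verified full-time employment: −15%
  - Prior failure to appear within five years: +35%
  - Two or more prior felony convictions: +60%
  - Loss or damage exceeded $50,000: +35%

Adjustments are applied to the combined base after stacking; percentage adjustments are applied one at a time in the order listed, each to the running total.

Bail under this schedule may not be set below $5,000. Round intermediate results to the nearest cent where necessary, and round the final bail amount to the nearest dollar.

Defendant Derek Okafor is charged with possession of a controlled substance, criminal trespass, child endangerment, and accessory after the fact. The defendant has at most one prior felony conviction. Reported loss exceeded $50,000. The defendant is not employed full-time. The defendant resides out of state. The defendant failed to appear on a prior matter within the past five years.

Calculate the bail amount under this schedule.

$260,399

Base amounts from the schedule: possession of a controlled substance $4,950; criminal trespass $1,650; child endangerment $78,000; accessory after the fact $16,000.
Stacking rule: highest base plus 50% of each additional charge. Highest is child endangerment at $78,000. Additional: $4,950 × 50% = $2,475; $1,650 × 50% = $825; $16,000 × 50% = $8,000. Combined base = $78,000 + $11,300 = $89,300.
Defendant has an out-of-state residence (+60%): $89,300 × 1.6 = $142,880.
Prior failure to appear within five years (+35%): $142,880 × 1.35 = $192,888.
Loss or damage exceeded $50,000 (+35%): $192,888 × 1.35 = $260,398.80.
$260,398.80 is at or above the $5,000 minimum.
Rounded to the nearest dollar: $260,399.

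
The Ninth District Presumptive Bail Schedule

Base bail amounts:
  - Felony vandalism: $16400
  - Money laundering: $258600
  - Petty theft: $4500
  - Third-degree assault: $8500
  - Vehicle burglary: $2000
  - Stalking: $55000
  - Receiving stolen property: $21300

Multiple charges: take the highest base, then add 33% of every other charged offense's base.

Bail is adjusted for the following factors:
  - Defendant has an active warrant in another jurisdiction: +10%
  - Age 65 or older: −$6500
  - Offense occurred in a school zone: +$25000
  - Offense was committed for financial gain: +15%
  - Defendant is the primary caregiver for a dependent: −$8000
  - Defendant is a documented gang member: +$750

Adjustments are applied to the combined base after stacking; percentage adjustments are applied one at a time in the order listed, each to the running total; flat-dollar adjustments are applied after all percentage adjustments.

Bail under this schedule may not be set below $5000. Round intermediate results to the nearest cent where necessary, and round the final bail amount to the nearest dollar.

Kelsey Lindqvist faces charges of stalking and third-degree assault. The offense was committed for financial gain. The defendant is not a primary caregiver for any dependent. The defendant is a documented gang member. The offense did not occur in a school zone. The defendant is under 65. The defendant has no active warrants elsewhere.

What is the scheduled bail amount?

$67226

Base amounts from the schedule: stalking $55000; third-degree assault $8500.
Stacking rule: highest base plus 33% of each additional charge. Highest is stalking at $55000. Additional: $8500 × 33% = $2805. Combined base = $55000 + $2805 = $57805.
Offense was committed for financial gain (+15%): $57805 × 1.15 = $66475.75.
Defendant is a documented gang member (+$750 flat): $66475.75 + $750 = $67225.75.
$67225.75 is at or above the $5000 minimum.
Rounded to the nearest dollar: $67226.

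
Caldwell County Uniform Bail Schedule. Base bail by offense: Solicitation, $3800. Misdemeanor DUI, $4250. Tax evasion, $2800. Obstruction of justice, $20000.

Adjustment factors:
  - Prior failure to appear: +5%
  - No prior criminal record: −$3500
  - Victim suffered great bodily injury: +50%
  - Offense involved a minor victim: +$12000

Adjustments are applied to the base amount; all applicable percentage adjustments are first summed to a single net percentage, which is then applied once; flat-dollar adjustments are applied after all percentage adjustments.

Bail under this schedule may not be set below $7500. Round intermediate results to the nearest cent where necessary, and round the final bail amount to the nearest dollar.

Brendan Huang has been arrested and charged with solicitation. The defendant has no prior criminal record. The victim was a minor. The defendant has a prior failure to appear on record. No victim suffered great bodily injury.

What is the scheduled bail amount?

$12490

Base amounts from the schedule: solicitation $3800.
Single charge. Combined base = $3800.
Prior failure to appear (+5%): $3800 × 1.05 = $3990.
No prior criminal record (−$3500 flat): $3990 − $3500 = $490.
Offense involved a minor victim (+$12000 flat): $490 + $12000 = $12490.
$12490 is at or above the $7500 minimum.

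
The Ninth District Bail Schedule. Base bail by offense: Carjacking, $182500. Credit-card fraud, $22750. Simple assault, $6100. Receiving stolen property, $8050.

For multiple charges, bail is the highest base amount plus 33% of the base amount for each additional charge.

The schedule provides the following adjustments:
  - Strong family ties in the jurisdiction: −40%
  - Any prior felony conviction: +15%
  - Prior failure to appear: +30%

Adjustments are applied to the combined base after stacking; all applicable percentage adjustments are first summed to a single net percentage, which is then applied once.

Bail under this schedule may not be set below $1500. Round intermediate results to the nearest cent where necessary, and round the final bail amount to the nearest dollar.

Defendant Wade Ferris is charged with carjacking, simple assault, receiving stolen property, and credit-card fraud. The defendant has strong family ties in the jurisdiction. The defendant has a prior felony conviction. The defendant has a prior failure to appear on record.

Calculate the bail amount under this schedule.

$204411

Base amounts from the schedule: carjacking $182500; simple assault $6100; receiving stolen property $8050; credit-card fraud $22750.
Stacking rule: highest base plus 33% of each additional charge. Highest is carjacking at $182500. Additional: $6100 × 33% = $2013; $8050 × 33% = $2656.50; $22750 × 33% = $7507.50. Combined base = $182500 + $12177 = $194677.
Net percentage adjustment: −40% +15% +30% = +5%. $194677 × 1.05 = $204410.85.
$204410.85 is at or above the $1500 minimum.
Rounded to the nearest dollar: $204411.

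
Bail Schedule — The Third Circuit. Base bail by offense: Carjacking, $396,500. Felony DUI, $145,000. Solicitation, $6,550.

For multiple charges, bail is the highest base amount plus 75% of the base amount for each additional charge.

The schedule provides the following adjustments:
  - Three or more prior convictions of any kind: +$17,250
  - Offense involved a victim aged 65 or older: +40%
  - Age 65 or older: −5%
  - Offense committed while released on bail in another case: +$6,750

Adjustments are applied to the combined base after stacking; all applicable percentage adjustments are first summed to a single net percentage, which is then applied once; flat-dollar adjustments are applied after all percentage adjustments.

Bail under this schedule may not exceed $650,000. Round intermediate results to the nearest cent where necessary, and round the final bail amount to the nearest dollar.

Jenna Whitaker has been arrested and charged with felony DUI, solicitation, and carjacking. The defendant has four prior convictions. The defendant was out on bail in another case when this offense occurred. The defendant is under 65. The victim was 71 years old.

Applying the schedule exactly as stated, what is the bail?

$650,000

Base amounts from the schedule: felony DUI $145,000; solicitation $6,550; carjacking $396,500.
Stacking rule: highest base plus 75% of each additional charge. Highest is carjacking at $396,500. Additional: $145,000 × 75% = $108,750; $6,550 × 75% = $4,912.50. Combined base = $396,500 + $113,662.50 = $510,162.50.
Offense involved a victim aged 65 or older (+40%): $510,162.50 × 1.4 = $714,227.50.
Three or more prior convictions of any kind (+$17,250 flat): $714,227.50 + $17,250 = $731,477.50.
Offense committed while released on bail in another case (+$6,750 flat): $731,477.50 + $6,750 = $738,227.50.
Result $738,227.50 exceeds the maximum of $650,000; bail is capped at $650,000.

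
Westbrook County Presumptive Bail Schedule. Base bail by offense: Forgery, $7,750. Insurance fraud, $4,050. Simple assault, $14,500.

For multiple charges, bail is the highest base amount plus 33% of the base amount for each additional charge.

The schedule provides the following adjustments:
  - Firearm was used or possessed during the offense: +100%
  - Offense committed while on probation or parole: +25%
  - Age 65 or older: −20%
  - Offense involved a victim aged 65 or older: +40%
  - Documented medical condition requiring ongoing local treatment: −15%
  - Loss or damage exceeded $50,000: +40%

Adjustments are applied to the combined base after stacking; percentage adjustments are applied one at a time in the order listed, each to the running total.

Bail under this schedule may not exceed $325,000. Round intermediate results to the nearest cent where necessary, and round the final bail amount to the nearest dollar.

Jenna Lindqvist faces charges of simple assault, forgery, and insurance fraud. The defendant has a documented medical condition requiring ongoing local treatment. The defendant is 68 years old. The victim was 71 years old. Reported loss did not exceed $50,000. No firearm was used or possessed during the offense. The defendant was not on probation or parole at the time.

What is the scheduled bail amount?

$17,511

Base amounts from the schedule: simple assault $14,500; forgery $7,750; insurance fraud $4,050.
Stacking rule: highest base plus 33% of each additional charge. Highest is simple assault at $14,500. Additional: $7,750 × 33% = $2,557.50; $4,050 × 33% = $1,336.50. Combined base = $14,500 + $3,894 = $18,394.
Age 65 or older (−20%): $18,394 × 0.8 = $14,715.20.
Offense involved a victim aged 65 or older (+40%): $14,715.20 × 1.4 = $20,601.28.
Documented medical condition requiring ongoing local treatment (−15%): $20,601.28 × 0.85 = $17,511.09.
$17,511.09 is within the $325,000 maximum.
Rounded to the nearest dollar: $17,511.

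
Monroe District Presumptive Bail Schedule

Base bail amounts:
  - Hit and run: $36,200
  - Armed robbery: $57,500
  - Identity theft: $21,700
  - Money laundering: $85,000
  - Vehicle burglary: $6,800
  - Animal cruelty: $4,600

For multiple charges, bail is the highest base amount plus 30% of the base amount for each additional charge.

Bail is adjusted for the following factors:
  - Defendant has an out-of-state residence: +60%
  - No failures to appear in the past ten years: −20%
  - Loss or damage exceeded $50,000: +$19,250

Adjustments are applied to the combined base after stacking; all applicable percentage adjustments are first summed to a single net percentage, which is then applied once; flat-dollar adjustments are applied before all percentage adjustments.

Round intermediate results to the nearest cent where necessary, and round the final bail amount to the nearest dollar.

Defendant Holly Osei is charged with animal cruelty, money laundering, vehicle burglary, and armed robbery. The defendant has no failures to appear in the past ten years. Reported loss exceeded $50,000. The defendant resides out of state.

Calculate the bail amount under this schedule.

$174,888

Base amounts from the schedule: animal cruelty $4,600; money laundering $85,000; vehicle burglary $6,800; armed robbery $57,500.
Stacking rule: highest base plus 30% of each additional charge. Highest is money laundering at $85,000. Additional: $4,600 × 30% = $1,380; $6,800 × 30% = $2,040; $57,500 × 30% = $17,250. Combined base = $85,000 + $20,670 = $105,670.
Loss or damage exceeded $50,000 (+$19,250 flat): $105,670 + $19,250 = $124,920.
Net percentage adjustment: +60% −20% = +40%. $124,920 × 1.4 = $174,888.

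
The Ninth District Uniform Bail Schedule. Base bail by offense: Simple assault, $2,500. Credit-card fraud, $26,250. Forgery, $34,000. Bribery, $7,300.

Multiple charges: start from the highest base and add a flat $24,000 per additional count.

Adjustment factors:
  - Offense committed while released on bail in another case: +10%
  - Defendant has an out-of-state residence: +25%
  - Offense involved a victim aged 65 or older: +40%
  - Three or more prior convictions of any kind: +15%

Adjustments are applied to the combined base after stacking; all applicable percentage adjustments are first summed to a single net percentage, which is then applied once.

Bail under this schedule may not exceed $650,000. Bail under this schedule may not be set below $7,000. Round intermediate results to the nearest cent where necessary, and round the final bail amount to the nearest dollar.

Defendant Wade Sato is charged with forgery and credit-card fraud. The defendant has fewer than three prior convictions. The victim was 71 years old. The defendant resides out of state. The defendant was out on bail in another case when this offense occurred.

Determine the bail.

$101,500

Base amounts from the schedule: forgery $34,000; credit-card fraud $26,250.
Stacking rule: highest base plus $24,000 per additional charge. Highest is forgery at $34,000; 1 additional charge → +$24,000. Combined base = $58,000.
Net percentage adjustment: +10% +25% +40% = +75%. $58,000 × 1.75 = $101,500.
$101,500 is within the $650,000 maximum.
$101,500 is at or above the $7,000 minimum.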